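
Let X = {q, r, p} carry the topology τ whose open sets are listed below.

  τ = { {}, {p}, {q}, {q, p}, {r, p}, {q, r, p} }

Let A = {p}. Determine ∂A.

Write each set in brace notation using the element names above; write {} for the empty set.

{r}

U open, U⊆A: {}, {p}. int(A) = ⋃ = {p}
X∖A={q, r}, int(X∖A)={q}, hence cl(A)={r, p}
∂A: remove int from cl → {r}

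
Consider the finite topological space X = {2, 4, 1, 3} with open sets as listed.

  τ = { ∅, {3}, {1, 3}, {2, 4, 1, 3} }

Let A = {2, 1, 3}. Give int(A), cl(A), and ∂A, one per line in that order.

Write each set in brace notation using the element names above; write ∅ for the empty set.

int(A) = {1, 3}
cl(A)  = {2, 4, 1, 3}
∂A     = {2, 4}

opens ⊆ A: ∅, {3}, {1, 3}; union → int = {1, 3}
complement {4}; its interior ∅; cl(A) = X∖∅ = {2, 4, 1, 3}
boundary = {2, 4, 1, 3} ∖ {1, 3} = {2, 4}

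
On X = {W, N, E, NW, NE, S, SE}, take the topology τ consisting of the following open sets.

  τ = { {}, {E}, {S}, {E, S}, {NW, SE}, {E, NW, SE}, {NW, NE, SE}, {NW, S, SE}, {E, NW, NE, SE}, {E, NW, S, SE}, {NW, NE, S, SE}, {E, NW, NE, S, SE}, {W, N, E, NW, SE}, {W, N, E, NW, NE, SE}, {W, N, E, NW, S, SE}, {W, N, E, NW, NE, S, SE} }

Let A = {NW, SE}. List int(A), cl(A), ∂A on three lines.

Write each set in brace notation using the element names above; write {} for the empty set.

int(A) = {NW, SE}
cl(A)  = {W, N, NW, NE, SE}
∂A     = {W, N, NE}

opens ⊆ A: {}, {NW, SE}; union → int = {NW, SE}
complement {W, N, E, NE, S}; its interior {E, S}; cl(A) = X∖{E, S} = {W, N, NW, NE, SE}
boundary = {W, N, NW, NE, SE} ∖ {NW, SE} = {W, N, NE}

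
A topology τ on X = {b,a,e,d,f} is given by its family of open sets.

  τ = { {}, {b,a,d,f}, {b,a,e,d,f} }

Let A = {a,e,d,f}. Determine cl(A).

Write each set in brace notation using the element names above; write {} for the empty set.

cl via duality: int({b}) = {}, so X∖{} = {b,a,e,d,f}

{b,a,e,d,f}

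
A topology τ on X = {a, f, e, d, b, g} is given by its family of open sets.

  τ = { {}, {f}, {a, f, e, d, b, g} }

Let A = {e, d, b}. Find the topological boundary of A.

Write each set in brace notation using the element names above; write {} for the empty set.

{a, e, d, b, g}

open subsets of A: {}; so int(A) = {}
closure: X∖int(X∖A) = X∖{f} = {a, e, d, b, g}
∂A = {a, e, d, b, g} minus {} = {a, e, d, b, g}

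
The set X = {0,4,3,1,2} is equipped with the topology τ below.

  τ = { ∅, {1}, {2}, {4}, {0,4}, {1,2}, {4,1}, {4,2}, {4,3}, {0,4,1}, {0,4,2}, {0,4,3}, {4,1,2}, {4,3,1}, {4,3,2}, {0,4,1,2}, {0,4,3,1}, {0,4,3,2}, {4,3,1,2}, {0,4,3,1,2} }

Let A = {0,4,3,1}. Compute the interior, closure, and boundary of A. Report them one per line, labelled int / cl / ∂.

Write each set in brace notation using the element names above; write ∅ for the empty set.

int(A) = {0,4,3,1}
cl(A)  = {0,4,3,1}
∂A     = ∅

opens ⊆ A: ∅, {1}, {4}, {4,3}, {0,4}, {4,1}, {0,4,3}, {0,4,1}, {4,3,1}, {0,4,3,1}; union → int = {0,4,3,1}
complement {2}; its interior {2}; cl(A) = X∖{2} = {0,4,3,1}
boundary = {0,4,3,1} ∖ {0,4,3,1} = ∅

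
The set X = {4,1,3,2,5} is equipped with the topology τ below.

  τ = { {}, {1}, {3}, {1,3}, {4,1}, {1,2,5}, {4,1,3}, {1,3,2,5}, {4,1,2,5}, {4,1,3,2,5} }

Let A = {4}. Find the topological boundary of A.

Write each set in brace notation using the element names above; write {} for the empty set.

opens ⊆ A: {}; union → int = {}
complement {1,3,2,5}; its interior {1,3,2,5}; cl(A) = X∖{1,3,2,5} = {4}
boundary = {4} ∖ {} = {4}

{4}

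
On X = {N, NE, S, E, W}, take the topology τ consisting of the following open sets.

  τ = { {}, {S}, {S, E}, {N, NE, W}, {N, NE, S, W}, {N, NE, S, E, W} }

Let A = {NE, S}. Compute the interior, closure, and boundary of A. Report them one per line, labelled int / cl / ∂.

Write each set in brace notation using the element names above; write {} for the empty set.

opens ⊆ A: {}, {S}; union → int = {S}
complement {N, E, W}; its interior {}; cl(A) = X∖{} = {N, NE, S, E, W}
boundary = {N, NE, S, E, W} ∖ {S} = {N, NE, E, W}

int(A) = {S}
cl(A)  = {N, NE, S, E, W}
∂A     = {N, NE, E, W}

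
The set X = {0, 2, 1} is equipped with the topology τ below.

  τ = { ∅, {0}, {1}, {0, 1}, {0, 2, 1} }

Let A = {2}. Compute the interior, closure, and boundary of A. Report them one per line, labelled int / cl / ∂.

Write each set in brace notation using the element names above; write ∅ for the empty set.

int(A) = ∅
cl(A)  = {2}
∂A     = {2}

opens ⊆ A: ∅; union → int = ∅
complement {0, 1}; its interior {0, 1}; cl(A) = X∖{0, 1} = {2}
boundary = {2} ∖ ∅ = {2}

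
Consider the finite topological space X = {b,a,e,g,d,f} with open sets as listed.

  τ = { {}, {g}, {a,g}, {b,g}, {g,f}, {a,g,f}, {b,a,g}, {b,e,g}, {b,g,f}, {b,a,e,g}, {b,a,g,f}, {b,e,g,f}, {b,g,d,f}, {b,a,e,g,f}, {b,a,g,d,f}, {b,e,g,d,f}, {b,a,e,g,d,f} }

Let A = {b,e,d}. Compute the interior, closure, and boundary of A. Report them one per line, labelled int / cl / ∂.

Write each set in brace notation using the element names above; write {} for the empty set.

open subsets of A: {}; so int(A) = {}
closure: X∖int(X∖A) = X∖{a,g,f} = {b,e,d}
∂A = {b,e,d} minus {} = {b,e,d}

int(A) = {}
cl(A)  = {b,e,d}
∂A     = {b,e,d}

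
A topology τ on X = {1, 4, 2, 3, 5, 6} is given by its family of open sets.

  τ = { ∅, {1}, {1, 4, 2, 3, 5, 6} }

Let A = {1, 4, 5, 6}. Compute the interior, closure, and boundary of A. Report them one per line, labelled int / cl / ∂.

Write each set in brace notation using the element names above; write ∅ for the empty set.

interior: largest open inside A is {1} (from ∅, {1})
cl via duality: int({2, 3}) = ∅, so X∖∅ = {1, 4, 2, 3, 5, 6}
cl∖int = {4, 2, 3, 5, 6}

int(A) = {1}
cl(A)  = {1, 4, 2, 3, 5, 6}
∂A     = {4, 2, 3, 5, 6}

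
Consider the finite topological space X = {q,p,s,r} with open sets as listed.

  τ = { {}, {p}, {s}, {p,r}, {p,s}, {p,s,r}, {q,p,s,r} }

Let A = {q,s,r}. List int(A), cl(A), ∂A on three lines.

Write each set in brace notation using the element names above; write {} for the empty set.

open subsets of A: {}, {s}; so int(A) = {s}
closure: X∖int(X∖A) = X∖{p} = {q,s,r}
∂A = {q,s,r} minus {s} = {q,r}

int(A) = {s}
cl(A)  = {q,s,r}
∂A     = {q,r}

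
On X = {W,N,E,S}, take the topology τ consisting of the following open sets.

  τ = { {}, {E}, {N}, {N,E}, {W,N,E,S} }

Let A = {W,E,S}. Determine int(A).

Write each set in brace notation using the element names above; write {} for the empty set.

{E}

opens ⊆ A: {}, {E}; union → int = {E}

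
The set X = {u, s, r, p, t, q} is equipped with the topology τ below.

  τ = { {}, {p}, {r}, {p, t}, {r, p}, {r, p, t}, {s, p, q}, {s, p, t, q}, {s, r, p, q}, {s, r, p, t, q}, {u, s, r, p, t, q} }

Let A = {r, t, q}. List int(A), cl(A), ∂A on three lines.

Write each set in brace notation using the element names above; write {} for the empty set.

U open, U⊆A: {}, {r}. int(A) = ⋃ = {r}
X∖A={u, s, p}, int(X∖A)={p}, hence cl(A)={u, s, r, t, q}
∂A: remove int from cl → {u, s, t, q}

int(A) = {r}
cl(A)  = {u, s, r, t, q}
∂A     = {u, s, t, q}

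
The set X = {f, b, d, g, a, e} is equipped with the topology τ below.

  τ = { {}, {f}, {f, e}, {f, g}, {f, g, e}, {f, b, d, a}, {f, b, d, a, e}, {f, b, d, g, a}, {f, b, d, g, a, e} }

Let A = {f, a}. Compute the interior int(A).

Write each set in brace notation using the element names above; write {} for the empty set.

opens ⊆ A: {}, {f}; union → int = {f}

{f}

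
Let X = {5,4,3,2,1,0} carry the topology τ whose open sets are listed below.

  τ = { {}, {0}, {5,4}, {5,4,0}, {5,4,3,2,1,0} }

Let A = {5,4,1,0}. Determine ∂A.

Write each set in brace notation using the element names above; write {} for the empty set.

{3,2,1}

U open, U⊆A: {}, {0}, {5,4}, {5,4,0}. int(A) = ⋃ = {5,4,0}
X∖A={3,2}, int(X∖A)={}, hence cl(A)={5,4,3,2,1,0}
∂A: remove int from cl → {3,2,1}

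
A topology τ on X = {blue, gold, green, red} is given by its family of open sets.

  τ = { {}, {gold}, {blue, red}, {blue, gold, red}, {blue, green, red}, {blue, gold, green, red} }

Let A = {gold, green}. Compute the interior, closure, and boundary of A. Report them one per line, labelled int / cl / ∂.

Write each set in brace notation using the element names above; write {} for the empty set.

open subsets of A: {}, {gold}; so int(A) = {gold}
closure: X∖int(X∖A) = X∖{blue, red} = {gold, green}
∂A = {gold, green} minus {gold} = {green}

int(A) = {gold}
cl(A)  = {gold, green}
∂A     = {green}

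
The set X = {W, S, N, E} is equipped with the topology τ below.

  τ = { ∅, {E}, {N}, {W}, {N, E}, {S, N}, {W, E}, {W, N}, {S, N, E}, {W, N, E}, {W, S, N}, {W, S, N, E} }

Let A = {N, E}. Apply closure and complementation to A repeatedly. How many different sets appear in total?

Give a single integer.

4

complement {W, S}; its interior {W}; cl(A) = X∖{W} = {S, N, E}
With k = closure, c = complement:
  1. A     = {N, E}
  2. kA    = {S, N, E}
  3. cA    = {W, S}
  4. ckA   = {W}
k, c of each give nothing new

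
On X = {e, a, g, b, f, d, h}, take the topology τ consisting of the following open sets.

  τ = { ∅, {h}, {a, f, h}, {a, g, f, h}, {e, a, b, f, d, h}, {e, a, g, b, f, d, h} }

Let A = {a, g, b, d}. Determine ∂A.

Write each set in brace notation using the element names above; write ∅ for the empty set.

opens ⊆ A: ∅; union → int = ∅
complement {e, f, h}; its interior {h}; cl(A) = X∖{h} = {e, a, g, b, f, d}
boundary = {e, a, g, b, f, d} ∖ ∅ = {e, a, g, b, f, d}

{e, a, g, b, f, d}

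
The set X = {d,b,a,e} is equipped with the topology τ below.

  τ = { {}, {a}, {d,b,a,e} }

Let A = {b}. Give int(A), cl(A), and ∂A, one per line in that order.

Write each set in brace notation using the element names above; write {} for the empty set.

interior: largest open inside A is {} (from {})
cl via duality: int({d,a,e}) = {a}, so X∖{a} = {d,b,e}
cl∖int = {d,b,e}

int(A) = {}
cl(A)  = {d,b,e}
∂A     = {d,b,e}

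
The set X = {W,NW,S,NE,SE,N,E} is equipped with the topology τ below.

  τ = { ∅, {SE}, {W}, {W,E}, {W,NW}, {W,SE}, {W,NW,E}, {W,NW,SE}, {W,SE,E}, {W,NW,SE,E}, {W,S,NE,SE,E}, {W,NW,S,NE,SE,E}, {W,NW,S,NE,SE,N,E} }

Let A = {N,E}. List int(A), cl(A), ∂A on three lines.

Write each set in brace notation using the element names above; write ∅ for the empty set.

int(A) = ∅
cl(A)  = {S,NE,N,E}
∂A     = {S,NE,N,E}

opens ⊆ A: ∅; union → int = ∅
complement {W,NW,S,NE,SE}; its interior {W,NW,SE}; cl(A) = X∖{W,NW,SE} = {S,NE,N,E}
boundary = {S,NE,N,E} ∖ ∅ = {S,NE,N,E}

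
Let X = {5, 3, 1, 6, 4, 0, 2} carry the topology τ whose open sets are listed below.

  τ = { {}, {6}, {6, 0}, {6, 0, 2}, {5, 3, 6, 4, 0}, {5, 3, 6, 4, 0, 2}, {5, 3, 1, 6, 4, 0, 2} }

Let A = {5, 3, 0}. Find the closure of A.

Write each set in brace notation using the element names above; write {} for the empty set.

{5, 3, 1, 4, 0, 2}

X∖A={1, 6, 4, 2}, int(X∖A)={6}, hence cl(A)={5, 3, 1, 4, 0, 2}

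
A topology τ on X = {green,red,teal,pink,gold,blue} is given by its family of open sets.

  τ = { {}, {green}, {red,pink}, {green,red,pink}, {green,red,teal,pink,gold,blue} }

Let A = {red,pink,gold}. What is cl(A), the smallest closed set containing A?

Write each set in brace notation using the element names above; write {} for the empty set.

complement {green,teal,blue}; its interior {green}; cl(A) = X∖{green} = {red,teal,pink,gold,blue}

{red,teal,pink,gold,blue}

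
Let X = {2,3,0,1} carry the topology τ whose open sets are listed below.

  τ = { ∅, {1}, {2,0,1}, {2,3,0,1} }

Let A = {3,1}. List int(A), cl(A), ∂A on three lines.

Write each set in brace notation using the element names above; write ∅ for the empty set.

open subsets of A: ∅, {1}; so int(A) = {1}
closure: X∖int(X∖A) = X∖∅ = {2,3,0,1}
∂A = {2,3,0,1} minus {1} = {2,3,0}

int(A) = {1}
cl(A)  = {2,3,0,1}
∂A     = {2,3,0}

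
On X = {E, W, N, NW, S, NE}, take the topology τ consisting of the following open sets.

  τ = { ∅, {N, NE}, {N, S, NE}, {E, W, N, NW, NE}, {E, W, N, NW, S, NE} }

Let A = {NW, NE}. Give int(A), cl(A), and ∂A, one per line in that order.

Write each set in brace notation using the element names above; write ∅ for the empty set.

open subsets of A: ∅; so int(A) = ∅
closure: X∖int(X∖A) = X∖∅ = {E, W, N, NW, S, NE}
∂A = {E, W, N, NW, S, NE} minus ∅ = {E, W, N, NW, S, NE}

int(A) = ∅
cl(A)  = {E, W, N, NW, S, NE}
∂A     = {E, W, N, NW, S, NE}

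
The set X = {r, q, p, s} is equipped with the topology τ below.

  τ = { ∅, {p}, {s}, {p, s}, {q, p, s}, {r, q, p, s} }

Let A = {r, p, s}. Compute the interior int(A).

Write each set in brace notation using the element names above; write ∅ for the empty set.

{p, s}

open subsets of A: ∅, {s}, {p}, {p, s}; so int(A) = {p, s}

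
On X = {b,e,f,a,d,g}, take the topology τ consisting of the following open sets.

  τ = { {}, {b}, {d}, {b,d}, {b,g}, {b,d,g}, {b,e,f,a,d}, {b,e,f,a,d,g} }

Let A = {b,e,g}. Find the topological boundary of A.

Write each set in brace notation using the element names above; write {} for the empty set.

{e,f,a}

U open, U⊆A: {}, {b}, {b,g}. int(A) = ⋃ = {b,g}
X∖A={f,a,d}, int(X∖A)={d}, hence cl(A)={b,e,f,a,g}
∂A: remove int from cl → {e,f,a}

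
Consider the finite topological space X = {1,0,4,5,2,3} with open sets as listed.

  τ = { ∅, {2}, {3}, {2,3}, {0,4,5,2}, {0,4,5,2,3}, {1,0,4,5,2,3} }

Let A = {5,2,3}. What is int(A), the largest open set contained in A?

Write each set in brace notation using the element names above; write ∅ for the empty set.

U open, U⊆A: ∅, {2}, {3}, {2,3}. int(A) = ⋃ = {2,3}

{2,3}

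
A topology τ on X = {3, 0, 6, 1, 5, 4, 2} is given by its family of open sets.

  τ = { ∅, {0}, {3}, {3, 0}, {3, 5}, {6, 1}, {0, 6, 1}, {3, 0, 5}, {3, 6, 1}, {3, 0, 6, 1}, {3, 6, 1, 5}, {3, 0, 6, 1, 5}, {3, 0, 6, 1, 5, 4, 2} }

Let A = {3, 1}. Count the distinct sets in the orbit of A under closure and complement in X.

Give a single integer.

12

X∖A={0, 6, 5, 4, 2}, int(X∖A)={0}, hence cl(A)={3, 6, 1, 5, 4, 2}
Orbit (k=closure, c=complement):
  1. A     = {3, 1}
  2. kA    = {3, 6, 1, 5, 4, 2}
  3. cA    = {0, 6, 5, 4, 2}
  4. ckA   = {0}
  5. kcA   = {0, 6, 1, 5, 4, 2}
  6. kckA  = {0, 4, 2}
  7. ckcA  = {3}
  8. ckckA = {3, 6, 1, 5}
  9. kckcA = {3, 5, 4, 2}
  10. ckckcA = {0, 6, 1}
  11. kckckcA = {0, 6, 1, 4, 2}
  12. ckckckcA = {3, 5}
(closed under both — stop)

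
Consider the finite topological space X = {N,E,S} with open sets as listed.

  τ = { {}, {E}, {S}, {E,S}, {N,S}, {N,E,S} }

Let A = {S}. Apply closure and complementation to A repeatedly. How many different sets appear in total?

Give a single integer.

4

closure: X∖int(X∖A) = X∖{E} = {N,S}
Let k=closure and c=complement:
  1. A     = {S}
  2. kA    = {N,S}
  3. cA    = {N,E}
  4. ckA   = {E}
— saturated at 4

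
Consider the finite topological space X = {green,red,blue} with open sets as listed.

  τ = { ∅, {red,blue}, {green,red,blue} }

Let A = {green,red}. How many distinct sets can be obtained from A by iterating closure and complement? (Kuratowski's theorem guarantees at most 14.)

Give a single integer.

closure: X∖int(X∖A) = X∖∅ = {green,red,blue}
Let k=closure and c=complement:
  1. A     = {green,red}
  2. kA    = {green,red,blue}
  3. cA    = {blue}
  4. ckA   = ∅
— saturated at 4

4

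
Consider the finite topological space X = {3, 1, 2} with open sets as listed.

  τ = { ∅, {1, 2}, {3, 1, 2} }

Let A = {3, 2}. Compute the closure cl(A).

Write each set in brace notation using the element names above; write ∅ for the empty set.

{3, 1, 2}

complement {1}; its interior ∅; cl(A) = X∖∅ = {3, 1, 2}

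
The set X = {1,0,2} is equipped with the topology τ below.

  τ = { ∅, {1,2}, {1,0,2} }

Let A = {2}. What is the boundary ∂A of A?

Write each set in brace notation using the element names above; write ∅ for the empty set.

{1,0,2}

opens ⊆ A: ∅; union → int = ∅
complement {1,0}; its interior ∅; cl(A) = X∖∅ = {1,0,2}
boundary = {1,0,2} ∖ ∅ = {1,0,2}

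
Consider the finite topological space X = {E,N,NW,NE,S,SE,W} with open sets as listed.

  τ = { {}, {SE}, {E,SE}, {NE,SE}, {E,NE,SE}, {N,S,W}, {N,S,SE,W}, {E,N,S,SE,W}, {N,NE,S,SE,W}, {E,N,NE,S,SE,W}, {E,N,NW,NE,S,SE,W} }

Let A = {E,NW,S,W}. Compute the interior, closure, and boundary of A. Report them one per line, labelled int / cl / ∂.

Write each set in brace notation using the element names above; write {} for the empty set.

int(A) = {}
cl(A)  = {E,N,NW,S,W}
∂A     = {E,N,NW,S,W}

opens ⊆ A: {}; union → int = {}
complement {N,NE,SE}; its interior {NE,SE}; cl(A) = X∖{NE,SE} = {E,N,NW,S,W}
boundary = {E,N,NW,S,W} ∖ {} = {E,N,NW,S,W}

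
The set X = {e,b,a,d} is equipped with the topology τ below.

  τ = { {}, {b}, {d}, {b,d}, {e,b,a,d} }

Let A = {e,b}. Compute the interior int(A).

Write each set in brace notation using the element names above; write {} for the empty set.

interior: largest open inside A is {b} (from {}, {b})

{b}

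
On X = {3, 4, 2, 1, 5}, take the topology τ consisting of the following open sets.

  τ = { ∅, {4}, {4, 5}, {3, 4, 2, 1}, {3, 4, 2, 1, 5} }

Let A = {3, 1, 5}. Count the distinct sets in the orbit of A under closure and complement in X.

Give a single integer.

complement {4, 2}; its interior {4}; cl(A) = X∖{4} = {3, 2, 1, 5}
With k = closure, c = complement:
  1. A     = {3, 1, 5}
  2. kA    = {3, 2, 1, 5}
  3. cA    = {4, 2}
  4. ckA   = {4}
  5. kcA   = {3, 4, 2, 1, 5}
  6. ckcA  = ∅
k, c of each give nothing new

6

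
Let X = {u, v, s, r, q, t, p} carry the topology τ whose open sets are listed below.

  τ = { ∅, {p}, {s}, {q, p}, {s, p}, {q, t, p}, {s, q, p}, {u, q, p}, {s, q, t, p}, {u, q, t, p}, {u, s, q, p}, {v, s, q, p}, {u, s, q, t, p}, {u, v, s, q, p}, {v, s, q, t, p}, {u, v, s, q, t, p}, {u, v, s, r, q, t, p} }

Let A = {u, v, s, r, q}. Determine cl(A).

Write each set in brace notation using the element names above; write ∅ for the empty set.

complement {t, p}; its interior {p}; cl(A) = X∖{p} = {u, v, s, r, q, t}

{u, v, s, r, q, t}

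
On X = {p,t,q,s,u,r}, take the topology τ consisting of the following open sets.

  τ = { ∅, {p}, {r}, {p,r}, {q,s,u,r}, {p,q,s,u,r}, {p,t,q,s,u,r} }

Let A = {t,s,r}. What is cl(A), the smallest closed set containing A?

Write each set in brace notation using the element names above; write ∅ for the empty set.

{t,q,s,u,r}

X∖A={p,q,u}, int(X∖A)={p}, hence cl(A)={t,q,s,u,r}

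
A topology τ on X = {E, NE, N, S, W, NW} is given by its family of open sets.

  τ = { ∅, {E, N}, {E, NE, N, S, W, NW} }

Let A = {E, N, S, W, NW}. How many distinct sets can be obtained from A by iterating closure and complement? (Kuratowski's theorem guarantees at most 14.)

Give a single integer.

6

closure: X∖int(X∖A) = X∖∅ = {E, NE, N, S, W, NW}
Let k=closure and c=complement:
  1. A     = {E, N, S, W, NW}
  2. kA    = {E, NE, N, S, W, NW}
  3. cA    = {NE}
  4. ckA   = ∅
  5. kcA   = {NE, S, W, NW}
  6. ckcA  = {E, N}
— saturated at 6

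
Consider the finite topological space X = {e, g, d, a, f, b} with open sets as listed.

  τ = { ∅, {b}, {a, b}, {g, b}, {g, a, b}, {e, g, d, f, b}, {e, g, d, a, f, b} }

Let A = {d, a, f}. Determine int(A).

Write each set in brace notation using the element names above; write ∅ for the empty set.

∅

interior: largest open inside A is ∅ (from ∅)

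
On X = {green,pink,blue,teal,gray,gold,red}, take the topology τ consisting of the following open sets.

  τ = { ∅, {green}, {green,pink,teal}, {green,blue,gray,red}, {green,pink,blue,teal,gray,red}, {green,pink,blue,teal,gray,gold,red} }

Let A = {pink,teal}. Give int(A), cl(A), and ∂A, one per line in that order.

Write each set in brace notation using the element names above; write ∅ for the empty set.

int(A) = ∅
cl(A)  = {pink,teal,gold}
∂A     = {pink,teal,gold}

U open, U⊆A: ∅. int(A) = ⋃ = ∅
X∖A={green,blue,gray,gold,red}, int(X∖A)={green,blue,gray,red}, hence cl(A)={pink,teal,gold}
∂A: remove int from cl → {pink,teal,gold}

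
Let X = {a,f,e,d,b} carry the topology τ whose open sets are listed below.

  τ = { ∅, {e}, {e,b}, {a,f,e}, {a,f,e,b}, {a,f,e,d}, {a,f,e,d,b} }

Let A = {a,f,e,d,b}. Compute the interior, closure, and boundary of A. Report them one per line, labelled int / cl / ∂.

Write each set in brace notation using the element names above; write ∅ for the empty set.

open subsets of A: ∅, {e}, {e,b}, {a,f,e}, {a,f,e,b}, {a,f,e,d}, {a,f,e,d,b}; so int(A) = {a,f,e,d,b}
closure: X∖int(X∖A) = X∖∅ = {a,f,e,d,b}
∂A = {a,f,e,d,b} minus {a,f,e,d,b} = ∅

int(A) = {a,f,e,d,b}
cl(A)  = {a,f,e,d,b}
∂A     = ∅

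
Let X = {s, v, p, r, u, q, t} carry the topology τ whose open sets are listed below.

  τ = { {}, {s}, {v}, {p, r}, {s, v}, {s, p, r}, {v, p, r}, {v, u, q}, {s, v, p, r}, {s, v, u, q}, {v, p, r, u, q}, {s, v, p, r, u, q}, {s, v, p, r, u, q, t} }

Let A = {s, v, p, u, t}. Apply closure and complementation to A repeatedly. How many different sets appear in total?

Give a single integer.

complement {r, q}; its interior {}; cl(A) = X∖{} = {s, v, p, r, u, q, t}
With k = closure, c = complement:
  1. A     = {s, v, p, u, t}
  2. kA    = {s, v, p, r, u, q, t}
  3. cA    = {r, q}
  4. ckA   = {}
  5. kcA   = {p, r, u, q, t}
  6. ckcA  = {s, v}
  7. kckcA = {s, v, u, q, t}
  8. ckckcA = {p, r}
  9. kckckcA = {p, r, t}
  10. ckckckcA = {s, v, u, q}
k, c of each give nothing new

10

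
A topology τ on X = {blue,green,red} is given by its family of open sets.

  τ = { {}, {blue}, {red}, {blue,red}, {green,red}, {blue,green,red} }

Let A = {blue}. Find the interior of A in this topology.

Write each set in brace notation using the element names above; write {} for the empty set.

open subsets of A: {}, {blue}; so int(A) = {blue}

{blue}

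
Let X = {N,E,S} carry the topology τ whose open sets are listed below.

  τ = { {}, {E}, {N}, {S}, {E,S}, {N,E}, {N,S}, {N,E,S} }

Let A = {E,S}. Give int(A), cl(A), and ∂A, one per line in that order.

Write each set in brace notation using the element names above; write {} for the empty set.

int(A) = {E,S}
cl(A)  = {E,S}
∂A     = {}

open subsets of A: {}, {S}, {E}, {E,S}; so int(A) = {E,S}
closure: X∖int(X∖A) = X∖{N} = {E,S}
∂A = {E,S} minus {E,S} = {}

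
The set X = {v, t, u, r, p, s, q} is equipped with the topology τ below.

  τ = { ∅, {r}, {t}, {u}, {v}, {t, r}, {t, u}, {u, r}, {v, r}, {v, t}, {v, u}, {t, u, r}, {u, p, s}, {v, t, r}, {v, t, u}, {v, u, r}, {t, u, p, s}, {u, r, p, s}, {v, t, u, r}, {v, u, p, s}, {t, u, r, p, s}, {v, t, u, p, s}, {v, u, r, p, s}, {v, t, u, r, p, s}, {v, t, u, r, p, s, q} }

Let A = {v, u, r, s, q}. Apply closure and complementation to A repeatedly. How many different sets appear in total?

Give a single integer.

complement {t, p}; its interior {t}; cl(A) = X∖{t} = {v, u, r, p, s, q}
With k = closure, c = complement:
  1. A     = {v, u, r, s, q}
  2. kA    = {v, u, r, p, s, q}
  3. cA    = {t, p}
  4. ckA   = {t}
  5. kcA   = {t, p, s, q}
  6. kckA  = {t, q}
  7. ckcA  = {v, u, r}
  8. ckckA = {v, u, r, p, s}
k, c of each give nothing new

8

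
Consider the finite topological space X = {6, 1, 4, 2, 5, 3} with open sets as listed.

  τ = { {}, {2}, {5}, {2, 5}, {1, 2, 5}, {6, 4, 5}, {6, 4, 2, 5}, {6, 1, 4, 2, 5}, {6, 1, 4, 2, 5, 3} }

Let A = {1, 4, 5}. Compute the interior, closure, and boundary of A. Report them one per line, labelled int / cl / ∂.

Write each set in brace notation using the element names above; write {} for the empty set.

open subsets of A: {}, {5}; so int(A) = {5}
closure: X∖int(X∖A) = X∖{2} = {6, 1, 4, 5, 3}
∂A = {6, 1, 4, 5, 3} minus {5} = {6, 1, 4, 3}

int(A) = {5}
cl(A)  = {6, 1, 4, 5, 3}
∂A     = {6, 1, 4, 3}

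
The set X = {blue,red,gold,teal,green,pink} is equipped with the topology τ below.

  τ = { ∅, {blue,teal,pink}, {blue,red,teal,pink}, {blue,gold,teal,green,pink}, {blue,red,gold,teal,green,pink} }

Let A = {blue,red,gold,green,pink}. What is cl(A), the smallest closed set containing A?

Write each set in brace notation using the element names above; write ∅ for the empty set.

{blue,red,gold,teal,green,pink}

complement {teal}; its interior ∅; cl(A) = X∖∅ = {blue,red,gold,teal,green,pink}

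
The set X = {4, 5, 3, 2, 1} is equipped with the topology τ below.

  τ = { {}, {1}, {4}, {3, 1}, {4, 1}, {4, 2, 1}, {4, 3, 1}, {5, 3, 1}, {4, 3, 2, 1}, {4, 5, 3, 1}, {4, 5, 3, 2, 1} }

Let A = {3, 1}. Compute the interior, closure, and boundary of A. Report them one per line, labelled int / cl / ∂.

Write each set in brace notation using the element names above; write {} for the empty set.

open subsets of A: {}, {1}, {3, 1}; so int(A) = {3, 1}
closure: X∖int(X∖A) = X∖{4} = {5, 3, 2, 1}
∂A = {5, 3, 2, 1} minus {3, 1} = {5, 2}

int(A) = {3, 1}
cl(A)  = {5, 3, 2, 1}
∂A     = {5, 2}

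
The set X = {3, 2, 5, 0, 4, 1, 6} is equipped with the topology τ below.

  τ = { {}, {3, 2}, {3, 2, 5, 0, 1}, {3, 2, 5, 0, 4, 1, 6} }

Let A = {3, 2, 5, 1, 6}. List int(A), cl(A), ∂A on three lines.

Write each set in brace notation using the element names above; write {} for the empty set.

int(A) = {3, 2}
cl(A)  = {3, 2, 5, 0, 4, 1, 6}
∂A     = {5, 0, 4, 1, 6}

opens ⊆ A: {}, {3, 2}; union → int = {3, 2}
complement {0, 4}; its interior {}; cl(A) = X∖{} = {3, 2, 5, 0, 4, 1, 6}
boundary = {3, 2, 5, 0, 4, 1, 6} ∖ {3, 2} = {5, 0, 4, 1, 6}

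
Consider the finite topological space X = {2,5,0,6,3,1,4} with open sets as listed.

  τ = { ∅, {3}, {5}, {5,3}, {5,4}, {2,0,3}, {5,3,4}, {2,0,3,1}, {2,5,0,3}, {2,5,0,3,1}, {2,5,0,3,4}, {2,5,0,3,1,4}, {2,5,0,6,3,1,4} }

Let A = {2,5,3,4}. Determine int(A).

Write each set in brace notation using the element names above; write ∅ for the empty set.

opens ⊆ A: ∅, {5}, {3}, {5,3}, {5,4}, {5,3,4}; union → int = {5,3,4}

{5,3,4}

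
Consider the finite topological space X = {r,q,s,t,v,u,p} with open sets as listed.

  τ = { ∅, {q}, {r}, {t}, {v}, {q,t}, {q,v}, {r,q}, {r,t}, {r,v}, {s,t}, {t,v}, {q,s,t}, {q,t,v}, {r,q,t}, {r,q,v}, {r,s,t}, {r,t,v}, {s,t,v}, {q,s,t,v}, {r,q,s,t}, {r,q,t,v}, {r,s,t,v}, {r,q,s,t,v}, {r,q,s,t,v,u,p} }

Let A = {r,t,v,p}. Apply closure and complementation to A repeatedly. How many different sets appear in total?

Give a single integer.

8

X∖A={q,s,u}, int(X∖A)={q}, hence cl(A)={r,s,t,v,u,p}
Orbit (k=closure, c=complement):
  1. A     = {r,t,v,p}
  2. kA    = {r,s,t,v,u,p}
  3. cA    = {q,s,u}
  4. ckA   = {q}
  5. kcA   = {q,s,u,p}
  6. kckA  = {q,u,p}
  7. ckcA  = {r,t,v}
  8. ckckA = {r,s,t,v}
(closed under both — stop)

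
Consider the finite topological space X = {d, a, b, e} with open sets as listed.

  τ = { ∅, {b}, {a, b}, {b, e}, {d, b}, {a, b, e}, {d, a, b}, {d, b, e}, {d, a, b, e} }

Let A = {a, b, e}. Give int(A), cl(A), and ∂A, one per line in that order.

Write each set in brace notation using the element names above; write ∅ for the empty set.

int(A) = {a, b, e}
cl(A)  = {d, a, b, e}
∂A     = {d}

opens ⊆ A: ∅, {b}, {a, b}, {b, e}, {a, b, e}; union → int = {a, b, e}
complement {d}; its interior ∅; cl(A) = X∖∅ = {d, a, b, e}
boundary = {d, a, b, e} ∖ {a, b, e} = {d}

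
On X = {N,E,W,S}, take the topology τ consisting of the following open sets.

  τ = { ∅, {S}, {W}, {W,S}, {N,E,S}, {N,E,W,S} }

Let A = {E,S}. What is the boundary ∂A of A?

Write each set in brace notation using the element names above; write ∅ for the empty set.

{N,E}

U open, U⊆A: ∅, {S}. int(A) = ⋃ = {S}
X∖A={N,W}, int(X∖A)={W}, hence cl(A)={N,E,S}
∂A: remove int from cl → {N,E}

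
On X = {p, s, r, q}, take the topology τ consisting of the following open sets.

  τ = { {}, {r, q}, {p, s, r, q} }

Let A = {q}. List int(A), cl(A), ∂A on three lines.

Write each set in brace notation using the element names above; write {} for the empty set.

U open, U⊆A: {}. int(A) = ⋃ = {}
X∖A={p, s, r}, int(X∖A)={}, hence cl(A)={p, s, r, q}
∂A: remove int from cl → {p, s, r, q}

int(A) = {}
cl(A)  = {p, s, r, q}
∂A     = {p, s, r, q}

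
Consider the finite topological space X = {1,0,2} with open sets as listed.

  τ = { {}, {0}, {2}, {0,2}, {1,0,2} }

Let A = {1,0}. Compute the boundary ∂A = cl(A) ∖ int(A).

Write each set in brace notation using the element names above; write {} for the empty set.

{1}

open subsets of A: {}, {0}; so int(A) = {0}
closure: X∖int(X∖A) = X∖{2} = {1,0}
∂A = {1,0} minus {0} = {1}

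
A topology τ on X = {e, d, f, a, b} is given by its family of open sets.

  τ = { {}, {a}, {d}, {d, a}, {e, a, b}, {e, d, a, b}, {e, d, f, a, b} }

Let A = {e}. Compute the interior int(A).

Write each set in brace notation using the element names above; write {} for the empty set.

open subsets of A: {}; so int(A) = {}

{}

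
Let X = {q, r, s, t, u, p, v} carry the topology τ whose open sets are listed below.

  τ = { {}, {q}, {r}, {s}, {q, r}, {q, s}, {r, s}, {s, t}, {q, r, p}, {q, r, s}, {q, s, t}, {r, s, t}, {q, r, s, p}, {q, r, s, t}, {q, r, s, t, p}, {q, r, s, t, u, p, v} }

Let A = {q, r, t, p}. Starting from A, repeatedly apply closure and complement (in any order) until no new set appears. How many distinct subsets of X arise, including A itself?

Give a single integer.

cl via duality: int({s, u, v}) = {s}, so X∖{s} = {q, r, t, u, p, v}
Write k for closure, c for complement:
  1. A     = {q, r, t, p}
  2. kA    = {q, r, t, u, p, v}
  3. cA    = {s, u, v}
  4. ckA   = {s}
  5. kcA   = {s, t, u, v}
  6. ckcA  = {q, r, p}
  7. kckcA = {q, r, u, p, v}
  8. ckckcA = {s, t}
applying k or c yields no new set

8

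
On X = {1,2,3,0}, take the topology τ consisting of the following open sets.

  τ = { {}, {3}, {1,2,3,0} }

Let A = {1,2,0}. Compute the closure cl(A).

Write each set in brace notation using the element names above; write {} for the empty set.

cl via duality: int({3}) = {3}, so X∖{3} = {1,2,0}

{1,2,0}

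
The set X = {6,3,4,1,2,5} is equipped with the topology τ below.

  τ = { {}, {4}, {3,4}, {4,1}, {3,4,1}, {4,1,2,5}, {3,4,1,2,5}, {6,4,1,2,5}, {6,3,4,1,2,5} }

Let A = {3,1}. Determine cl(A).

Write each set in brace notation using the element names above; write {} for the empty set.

{6,3,1,2,5}

closure: X∖int(X∖A) = X∖{4} = {6,3,1,2,5}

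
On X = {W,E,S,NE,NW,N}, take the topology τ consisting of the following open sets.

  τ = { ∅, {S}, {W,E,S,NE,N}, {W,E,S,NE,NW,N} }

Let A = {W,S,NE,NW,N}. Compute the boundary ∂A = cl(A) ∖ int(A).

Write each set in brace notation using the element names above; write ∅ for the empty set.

opens ⊆ A: ∅, {S}; union → int = {S}
complement {E}; its interior ∅; cl(A) = X∖∅ = {W,E,S,NE,NW,N}
boundary = {W,E,S,NE,NW,N} ∖ {S} = {W,E,NE,NW,N}

{W,E,NE,NW,N}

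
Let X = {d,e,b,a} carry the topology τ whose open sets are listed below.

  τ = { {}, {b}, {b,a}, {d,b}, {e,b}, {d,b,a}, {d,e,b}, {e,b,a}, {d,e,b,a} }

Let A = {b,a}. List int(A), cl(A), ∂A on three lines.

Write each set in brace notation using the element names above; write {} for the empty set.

int(A) = {b,a}
cl(A)  = {d,e,b,a}
∂A     = {d,e}

U open, U⊆A: {}, {b}, {b,a}. int(A) = ⋃ = {b,a}
X∖A={d,e}, int(X∖A)={}, hence cl(A)={d,e,b,a}
∂A: remove int from cl → {d,e}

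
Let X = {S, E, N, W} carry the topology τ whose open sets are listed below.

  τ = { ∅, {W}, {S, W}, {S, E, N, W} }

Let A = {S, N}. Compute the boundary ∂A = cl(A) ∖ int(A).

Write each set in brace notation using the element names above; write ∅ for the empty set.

{S, E, N}

opens ⊆ A: ∅; union → int = ∅
complement {E, W}; its interior {W}; cl(A) = X∖{W} = {S, E, N}
boundary = {S, E, N} ∖ ∅ = {S, E, N}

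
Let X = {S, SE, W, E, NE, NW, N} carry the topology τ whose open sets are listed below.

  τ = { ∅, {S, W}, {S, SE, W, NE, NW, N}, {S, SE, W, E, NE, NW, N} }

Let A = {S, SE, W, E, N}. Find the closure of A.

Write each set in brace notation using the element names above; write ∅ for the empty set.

{S, SE, W, E, NE, NW, N}

complement {NE, NW}; its interior ∅; cl(A) = X∖∅ = {S, SE, W, E, NE, NW, N}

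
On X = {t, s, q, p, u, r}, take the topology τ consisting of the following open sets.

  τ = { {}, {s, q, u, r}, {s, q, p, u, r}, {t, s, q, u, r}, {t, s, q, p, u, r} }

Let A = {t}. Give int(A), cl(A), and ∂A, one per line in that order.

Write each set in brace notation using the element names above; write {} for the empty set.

open subsets of A: {}; so int(A) = {}
closure: X∖int(X∖A) = X∖{s, q, p, u, r} = {t}
∂A = {t} minus {} = {t}

int(A) = {}
cl(A)  = {t}
∂A     = {t}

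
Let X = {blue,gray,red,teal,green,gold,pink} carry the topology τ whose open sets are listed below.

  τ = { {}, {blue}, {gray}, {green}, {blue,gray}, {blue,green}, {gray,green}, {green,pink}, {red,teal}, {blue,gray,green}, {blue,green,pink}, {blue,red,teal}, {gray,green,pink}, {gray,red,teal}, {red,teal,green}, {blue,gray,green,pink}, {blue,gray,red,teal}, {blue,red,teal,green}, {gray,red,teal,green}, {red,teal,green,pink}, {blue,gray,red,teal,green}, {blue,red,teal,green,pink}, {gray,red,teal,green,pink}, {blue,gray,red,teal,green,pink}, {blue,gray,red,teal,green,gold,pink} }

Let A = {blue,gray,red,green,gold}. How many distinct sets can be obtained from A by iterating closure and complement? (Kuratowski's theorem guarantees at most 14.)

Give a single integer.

cl via duality: int({teal,pink}) = {}, so X∖{} = {blue,gray,red,teal,green,gold,pink}
Write k for closure, c for complement:
  1. A     = {blue,gray,red,green,gold}
  2. kA    = {blue,gray,red,teal,green,gold,pink}
  3. cA    = {teal,pink}
  4. ckA   = {}
  5. kcA   = {red,teal,gold,pink}
  6. ckcA  = {blue,gray,green}
  7. kckcA = {blue,gray,green,gold,pink}
  8. ckckcA = {red,teal}
  9. kckckcA = {red,teal,gold}
  10. ckckckcA = {blue,gray,green,pink}
applying k or c yields no new set

10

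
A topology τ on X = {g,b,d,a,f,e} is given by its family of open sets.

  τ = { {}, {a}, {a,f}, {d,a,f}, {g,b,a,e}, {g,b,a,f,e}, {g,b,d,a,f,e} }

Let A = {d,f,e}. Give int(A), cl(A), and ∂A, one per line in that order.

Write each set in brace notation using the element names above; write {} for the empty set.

int(A) = {}
cl(A)  = {g,b,d,f,e}
∂A     = {g,b,d,f,e}

interior: largest open inside A is {} (from {})
cl via duality: int({g,b,a}) = {a}, so X∖{a} = {g,b,d,f,e}
cl∖int = {g,b,d,f,e}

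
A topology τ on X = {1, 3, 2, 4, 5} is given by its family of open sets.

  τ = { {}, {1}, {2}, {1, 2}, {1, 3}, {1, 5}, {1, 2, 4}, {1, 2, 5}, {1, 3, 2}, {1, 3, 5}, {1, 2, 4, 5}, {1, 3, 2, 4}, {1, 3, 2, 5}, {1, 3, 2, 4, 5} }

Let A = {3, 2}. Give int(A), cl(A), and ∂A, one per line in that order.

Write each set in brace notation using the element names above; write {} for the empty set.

int(A) = {2}
cl(A)  = {3, 2, 4}
∂A     = {3, 4}

U open, U⊆A: {}, {2}. int(A) = ⋃ = {2}
X∖A={1, 4, 5}, int(X∖A)={1, 5}, hence cl(A)={3, 2, 4}
∂A: remove int from cl → {3, 4}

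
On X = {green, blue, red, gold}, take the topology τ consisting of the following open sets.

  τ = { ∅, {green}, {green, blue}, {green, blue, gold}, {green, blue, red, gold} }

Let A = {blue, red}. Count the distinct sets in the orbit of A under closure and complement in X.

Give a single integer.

complement {green, gold}; its interior {green}; cl(A) = X∖{green} = {blue, red, gold}
With k = closure, c = complement:
  1. A     = {blue, red}
  2. kA    = {blue, red, gold}
  3. cA    = {green, gold}
  4. ckA   = {green}
  5. kcA   = {green, blue, red, gold}
  6. ckcA  = ∅
k, c of each give nothing new

6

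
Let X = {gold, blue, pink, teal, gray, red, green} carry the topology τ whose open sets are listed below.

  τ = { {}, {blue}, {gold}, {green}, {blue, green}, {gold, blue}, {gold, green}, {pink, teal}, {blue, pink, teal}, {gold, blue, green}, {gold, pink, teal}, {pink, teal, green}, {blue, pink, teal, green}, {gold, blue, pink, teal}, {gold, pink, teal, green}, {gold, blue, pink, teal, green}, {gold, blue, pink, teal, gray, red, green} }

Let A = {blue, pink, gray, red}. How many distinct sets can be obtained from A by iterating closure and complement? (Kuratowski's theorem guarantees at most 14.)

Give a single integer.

cl via duality: int({gold, teal, green}) = {gold, green}, so X∖{gold, green} = {blue, pink, teal, gray, red}
Write k for closure, c for complement:
  1. A     = {blue, pink, gray, red}
  2. kA    = {blue, pink, teal, gray, red}
  3. cA    = {gold, teal, green}
  4. ckA   = {gold, green}
  5. kcA   = {gold, pink, teal, gray, red, green}
  6. kckA  = {gold, gray, red, green}
  7. ckcA  = {blue}
  8. ckckA = {blue, pink, teal}
  9. kckcA = {blue, gray, red}
  10. ckckcA = {gold, pink, teal, green}
applying k or c yields no new set

10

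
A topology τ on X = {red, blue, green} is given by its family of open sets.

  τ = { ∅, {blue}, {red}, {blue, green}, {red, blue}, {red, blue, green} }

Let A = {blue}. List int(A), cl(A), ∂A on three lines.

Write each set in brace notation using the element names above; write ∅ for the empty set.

interior: largest open inside A is {blue} (from ∅, {blue})
cl via duality: int({red, green}) = {red}, so X∖{red} = {blue, green}
cl∖int = {green}

int(A) = {blue}
cl(A)  = {blue, green}
∂A     = {green}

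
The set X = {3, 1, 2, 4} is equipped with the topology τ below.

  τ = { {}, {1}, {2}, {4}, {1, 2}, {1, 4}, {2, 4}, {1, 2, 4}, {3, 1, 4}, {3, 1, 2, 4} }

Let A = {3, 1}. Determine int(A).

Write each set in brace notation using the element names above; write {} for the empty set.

open subsets of A: {}, {1}; so int(A) = {1}

{1}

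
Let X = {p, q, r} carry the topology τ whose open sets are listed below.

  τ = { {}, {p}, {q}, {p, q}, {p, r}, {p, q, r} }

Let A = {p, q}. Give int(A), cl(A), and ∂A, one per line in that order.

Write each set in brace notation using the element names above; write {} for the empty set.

U open, U⊆A: {}, {q}, {p}, {p, q}. int(A) = ⋃ = {p, q}
X∖A={r}, int(X∖A)={}, hence cl(A)={p, q, r}
∂A: remove int from cl → {r}

int(A) = {p, q}
cl(A)  = {p, q, r}
∂A     = {r}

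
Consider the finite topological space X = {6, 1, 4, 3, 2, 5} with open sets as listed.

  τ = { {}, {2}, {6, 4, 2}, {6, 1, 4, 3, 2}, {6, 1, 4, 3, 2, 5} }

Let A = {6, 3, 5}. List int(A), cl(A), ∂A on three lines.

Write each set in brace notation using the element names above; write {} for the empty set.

interior: largest open inside A is {} (from {})
cl via duality: int({1, 4, 2}) = {2}, so X∖{2} = {6, 1, 4, 3, 5}
cl∖int = {6, 1, 4, 3, 5}

int(A) = {}
cl(A)  = {6, 1, 4, 3, 5}
∂A     = {6, 1, 4, 3, 5}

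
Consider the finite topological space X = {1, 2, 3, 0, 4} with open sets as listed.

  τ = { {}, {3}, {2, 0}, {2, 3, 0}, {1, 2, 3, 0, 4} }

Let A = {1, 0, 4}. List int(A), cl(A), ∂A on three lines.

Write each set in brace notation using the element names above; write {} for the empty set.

opens ⊆ A: {}; union → int = {}
complement {2, 3}; its interior {3}; cl(A) = X∖{3} = {1, 2, 0, 4}
boundary = {1, 2, 0, 4} ∖ {} = {1, 2, 0, 4}

int(A) = {}
cl(A)  = {1, 2, 0, 4}
∂A     = {1, 2, 0, 4}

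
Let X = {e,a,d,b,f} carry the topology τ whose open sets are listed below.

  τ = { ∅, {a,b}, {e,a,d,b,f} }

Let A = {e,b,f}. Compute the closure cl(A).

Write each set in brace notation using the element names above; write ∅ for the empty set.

{e,a,d,b,f}

X∖A={a,d}, int(X∖A)=∅, hence cl(A)={e,a,d,b,f}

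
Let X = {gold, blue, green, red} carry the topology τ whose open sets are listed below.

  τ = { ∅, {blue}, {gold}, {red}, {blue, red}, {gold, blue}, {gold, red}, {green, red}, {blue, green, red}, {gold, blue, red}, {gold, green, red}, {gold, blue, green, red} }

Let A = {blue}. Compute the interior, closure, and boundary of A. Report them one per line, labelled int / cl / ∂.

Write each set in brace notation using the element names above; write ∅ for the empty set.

opens ⊆ A: ∅, {blue}; union → int = {blue}
complement {gold, green, red}; its interior {gold, green, red}; cl(A) = X∖{gold, green, red} = {blue}
boundary = {blue} ∖ {blue} = ∅

int(A) = {blue}
cl(A)  = {blue}
∂A     = ∅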